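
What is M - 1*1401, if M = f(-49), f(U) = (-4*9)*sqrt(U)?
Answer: -1401 - 252*I ≈ -1401.0 - 252.0*I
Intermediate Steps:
f(U) = -36*sqrt(U)
M = -252*I ≈ -252.0*I
M - 1*1401 = -252*I - 1*1401 = -252*I - 1401 = -1401 - 252*I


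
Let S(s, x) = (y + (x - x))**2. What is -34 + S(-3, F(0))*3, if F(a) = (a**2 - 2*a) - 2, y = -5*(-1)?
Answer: 41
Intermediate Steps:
y = 5
F(a) = -2 + a**2 - 2*a
S(s, x) = 25 (S(s, x) = (5 + (x - x))**2 = (5 + 0)**2 = 5**2 = 25)
-34 + S(-3, F(0))*3 = -34 + 25*3 = -34 + 75 = 41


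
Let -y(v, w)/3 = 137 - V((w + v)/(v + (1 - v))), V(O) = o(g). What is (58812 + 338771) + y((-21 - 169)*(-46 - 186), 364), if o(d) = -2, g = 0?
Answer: 397166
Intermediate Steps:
V(O) = -2
y(v, w) = -417 (y(v, w) = -3*(137 - 1*(-2)) = -3*(137 + 2) = -3*139 = -417)
(58812 + 338771) + y((-21 - 169)*(-46 - 186), 364) = (58812 + 338771) - 417 = 397583 - 417 = 397166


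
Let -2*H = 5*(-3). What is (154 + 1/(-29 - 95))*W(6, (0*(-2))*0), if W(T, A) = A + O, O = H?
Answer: 286425/248 ≈ 1154.9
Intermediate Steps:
H = 15/2 (H = -5*(-3)/2 = -1/2*(-15) = 15/2 ≈ 7.5000)
O = 15/2 ≈ 7.5000
W(T, A) = 15/2 + A (W(T, A) = A + 15/2 = 15/2 + A)
(154 + 1/(-29 - 95))*W(6, (0*(-2))*0) = (154 + 1/(-29 - 95))*(15/2 + (0*(-2))*0) = (154 + 1/(-124))*(15/2 + 0*0) = (154 - 1/124)*(15/2 + 0) = (19095/124)*(15/2) = 286425/248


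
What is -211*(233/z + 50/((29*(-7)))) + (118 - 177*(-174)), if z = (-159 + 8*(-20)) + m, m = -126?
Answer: 2807471699/90335 ≈ 31078.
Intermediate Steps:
z = -445 (z = (-159 + 8*(-20)) - 126 = (-159 - 160) - 126 = -319 - 126 = -445)
-211*(233/z + 50/((29*(-7)))) + (118 - 177*(-174)) = -211*(233/(-445) + 50/((29*(-7)))) + (118 - 177*(-174)) = -211*(233*(-1/445) + 50/(-203)) + (118 + 30798) = -211*(-233/445 + 50*(-1/203)) + 30916 = -211*(-233/445 - 50/203) + 30916 = -211*(-69549/90335) + 30916 = 14674839/90335 + 30916 = 2807471699/90335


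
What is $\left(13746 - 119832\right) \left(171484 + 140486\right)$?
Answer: $-33095649420$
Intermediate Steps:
$\left(13746 - 119832\right) \left(171484 + 140486\right) = \left(-106086\right) 311970 = -33095649420$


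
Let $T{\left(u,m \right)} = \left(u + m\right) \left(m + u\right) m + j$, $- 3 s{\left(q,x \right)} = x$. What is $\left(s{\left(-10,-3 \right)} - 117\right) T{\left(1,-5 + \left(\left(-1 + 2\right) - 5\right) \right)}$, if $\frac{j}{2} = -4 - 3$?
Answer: $68440$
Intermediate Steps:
$s{\left(q,x \right)} = - \frac{x}{3}$
$j = -14$ ($j = 2 \left(-4 - 3\right) = 2 \left(-7\right) = -14$)
$T{\left(u,m \right)} = -14 + m \left(m + u\right)^{2}$ ($T{\left(u,m \right)} = \left(u + m\right) \left(m + u\right) m - 14 = \left(m + u\right) \left(m + u\right) m - 14 = \left(m + u\right)^{2} m - 14 = m \left(m + u\right)^{2} - 14 = -14 + m \left(m + u\right)^{2}$)
$\left(s{\left(-10,-3 \right)} - 117\right) T{\left(1,-5 + \left(\left(-1 + 2\right) - 5\right) \right)} = \left(\left(- \frac{1}{3}\right) \left(-3\right) - 117\right) \left(-14 + \left(-5 + \left(\left(-1 + 2\right) - 5\right)\right) \left(\left(-5 + \left(\left(-1 + 2\right) - 5\right)\right) + 1\right)^{2}\right) = \left(1 - 117\right) \left(-14 + \left(-5 + \left(1 - 5\right)\right) \left(\left(-5 + \left(1 - 5\right)\right) + 1\right)^{2}\right) = - 116 \left(-14 + \left(-5 - 4\right) \left(\left(-5 - 4\right) + 1\right)^{2}\right) = - 116 \left(-14 - 9 \left(-9 + 1\right)^{2}\right) = - 116 \left(-14 - 9 \left(-8\right)^{2}\right) = - 116 \left(-14 - 576\right) = \left(-116\right) \left(-590\right) = 68440$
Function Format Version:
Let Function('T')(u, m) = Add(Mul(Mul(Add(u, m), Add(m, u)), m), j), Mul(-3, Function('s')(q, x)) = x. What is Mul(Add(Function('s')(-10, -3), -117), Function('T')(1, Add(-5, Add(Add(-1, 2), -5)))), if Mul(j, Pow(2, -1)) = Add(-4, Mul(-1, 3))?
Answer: 68440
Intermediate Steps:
Function('s')(q, x) = Mul(Rational(-1, 3), x)
j = -14 (j = Mul(2, Add(-4, Mul(-1, 3))) = Mul(2, Add(-4, -3)) = Mul(2, -7) = -14)
Function('T')(u, m) = Add(-14, Mul(m, Pow(Add(m, u), 2))) (Function('T')(u, m) = Add(Mul(Mul(Add(u, m), Add(m, u)), m), -14) = Add(Mul(Mul(Add(m, u), Add(m, u)), m), -14) = Add(Mul(Pow(Add(m, u), 2), m), -14) = Add(Mul(m, Pow(Add(m, u), 2)), -14) = Add(-14, Mul(m, Pow(Add(m, u), 2))))
Mul(Add(Function('s')(-10, -3), -117), Function('T')(1, Add(-5, Add(Add(-1, 2), -5)))) = Mul(Add(Mul(Rational(-1, 3), -3), -117), Add(-14, Mul(Add(-5, Add(Add(-1, 2), -5)), Pow(Add(Add(-5, Add(Add(-1, 2), -5)), 1), 2)))) = Mul(Add(1, -117), Add(-14, Mul(Add(-5, Add(1, -5)), Pow(Add(Add(-5, Add(1, -5)), 1), 2)))) = Mul(-116, Add(-14, Mul(Add(-5, -4), Pow(Add(Add(-5, -4), 1), 2)))) = Mul(-116, Add(-14, Mul(-9, Pow(Add(-9, 1), 2)))) = Mul(-116, Add(-14, Mul(-9, Pow(-8, 2)))) = Mul(-116, Add(-14, Mul(-9, 64))) = Mul(-116, Add(-14, -576)) = Mul(-116, -590) = 68440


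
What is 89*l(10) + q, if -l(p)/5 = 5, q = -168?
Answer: -2393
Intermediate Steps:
l(p) = -25 (l(p) = -5*5 = -25)
89*l(10) + q = 89*(-25) - 168 = -2225 - 168 = -2393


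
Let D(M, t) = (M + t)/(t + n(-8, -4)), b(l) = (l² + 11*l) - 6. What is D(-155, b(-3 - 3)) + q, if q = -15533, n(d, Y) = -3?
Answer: -605596/39 ≈ -15528.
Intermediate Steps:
b(l) = -6 + l² + 11*l
D(M, t) = (M + t)/(-3 + t) (D(M, t) = (M + t)/(t - 3) = (M + t)/(-3 + t))
D(-155, b(-3 - 3)) + q = (-155 + (-6 + (-3 - 3)² + 11*(-3 - 3)))/(-3 + (-6 + (-3 - 3)² + 11*(-3 - 3))) - 15533 = (-155 + (-6 + (-6)² + 11*(-6)))/(-3 + (-6 + (-6)² + 11*(-6))) - 15533 = (-155 + (-6 + 36 - 66))/(-3 + (-6 + 36 - 66)) - 15533 = (-155 - 36)/(-3 - 36) - 15533 = -191/(-39) - 15533 = -1/39*(-191) - 15533 = 191/39 - 15533 = -605596/39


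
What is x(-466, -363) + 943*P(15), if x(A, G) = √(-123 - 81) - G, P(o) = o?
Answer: 14508 + 2*I*√51 ≈ 14508.0 + 14.283*I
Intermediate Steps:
x(A, G) = -G + 2*I*√51 (x(A, G) = √(-204) - G = 2*I*√51 - G = -G + 2*I*√51)
x(-466, -363) + 943*P(15) = (-1*(-363) + 2*I*√51) + 943*15 = (363 + 2*I*√51) + 14145 = 14508 + 2*I*√51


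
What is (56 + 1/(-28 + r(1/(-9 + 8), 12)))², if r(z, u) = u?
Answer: 801025/256 ≈ 3129.0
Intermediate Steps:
(56 + 1/(-28 + r(1/(-9 + 8), 12)))² = (56 + 1/(-28 + 12))² = (56 + 1/(-16))² = (56 - 1/16)² = (895/16)² = 801025/256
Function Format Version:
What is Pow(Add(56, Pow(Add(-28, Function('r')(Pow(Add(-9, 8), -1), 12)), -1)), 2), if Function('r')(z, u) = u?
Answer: Rational(801025, 256) ≈ 3129.0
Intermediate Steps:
Pow(Add(56, Pow(Add(-28, Function('r')(Pow(Add(-9, 8), -1), 12)), -1)), 2) = Pow(Add(56, Pow(Add(-28, 12), -1)), 2) = Pow(Add(56, Pow(-16, -1)), 2) = Pow(Add(56, Rational(-1, 16)), 2) = Pow(Rational(895, 16), 2) = Rational(801025, 256)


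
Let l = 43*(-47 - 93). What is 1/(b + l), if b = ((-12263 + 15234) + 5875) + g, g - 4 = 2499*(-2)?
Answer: -1/2168 ≈ -0.00046125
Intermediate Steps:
g = -4994 (g = 4 + 2499*(-2) = 4 - 4998 = -4994)
l = -6020 (l = 43*(-140) = -6020)
b = 3852 (b = ((-12263 + 15234) + 5875) - 4994 = (2971 + 5875) - 4994 = 8846 - 4994 = 3852)
1/(b + l) = 1/(3852 - 6020) = 1/(-2168) = -1/2168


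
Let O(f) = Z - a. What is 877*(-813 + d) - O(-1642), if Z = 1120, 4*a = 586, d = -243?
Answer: -1854171/2 ≈ -9.2709e+5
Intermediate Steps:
a = 293/2 (a = (¼)*586 = 293/2 ≈ 146.50)
O(f) = 1947/2 (O(f) = 1120 - 1*293/2 = 1120 - 293/2 = 1947/2)
877*(-813 + d) - O(-1642) = 877*(-813 - 243) - 1*1947/2 = 877*(-1056) - 1947/2 = -926112 - 1947/2 = -1854171/2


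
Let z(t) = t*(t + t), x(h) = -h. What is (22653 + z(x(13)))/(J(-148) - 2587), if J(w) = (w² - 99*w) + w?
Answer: 22991/33821 ≈ 0.67978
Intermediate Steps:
J(w) = w² - 98*w
z(t) = 2*t² (z(t) = t*(2*t) = 2*t²)
(22653 + z(x(13)))/(J(-148) - 2587) = (22653 + 2*(-1*13)²)/(-148*(-98 - 148) - 2587) = (22653 + 2*(-13)²)/(-148*(-246) - 2587) = (22653 + 2*169)/(36408 - 2587) = (22653 + 338)/33821 = 22991*(1/33821) = 22991/33821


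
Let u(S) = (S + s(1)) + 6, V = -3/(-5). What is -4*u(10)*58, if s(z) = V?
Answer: -19256/5 ≈ -3851.2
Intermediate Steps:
V = ⅗ (V = -3*(-⅕) = ⅗ ≈ 0.60000)
s(z) = ⅗
u(S) = 33/5 + S (u(S) = (S + ⅗) + 6 = (⅗ + S) + 6 = 33/5 + S)
-4*u(10)*58 = -4*(33/5 + 10)*58 = -4*83/5*58 = -332/5*58 = -19256/5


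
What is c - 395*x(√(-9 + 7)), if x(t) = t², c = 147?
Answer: 937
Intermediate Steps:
c - 395*x(√(-9 + 7)) = 147 - 395*(√(-9 + 7))² = 147 - 395*(√(-2))² = 147 - 395*(I*√2)² = 147 - 395*(-2) = 147 + 790 = 937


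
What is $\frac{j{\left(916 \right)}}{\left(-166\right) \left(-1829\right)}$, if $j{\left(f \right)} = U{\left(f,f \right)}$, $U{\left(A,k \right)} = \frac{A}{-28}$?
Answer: $- \frac{229}{2125298} \approx -0.00010775$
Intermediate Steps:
$U{\left(A,k \right)} = - \frac{A}{28}$ ($U{\left(A,k \right)} = A \left(- \frac{1}{28}\right) = - \frac{A}{28}$)
$j{\left(f \right)} = - \frac{f}{28}$
$\frac{j{\left(916 \right)}}{\left(-166\right) \left(-1829\right)} = \frac{\left(- \frac{1}{28}\right) 916}{\left(-166\right) \left(-1829\right)} = - \frac{229}{7 \cdot 303614} = \left(- \frac{229}{7}\right) \frac{1}{303614} = - \frac{229}{2125298}$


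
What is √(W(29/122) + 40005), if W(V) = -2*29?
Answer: √39947 ≈ 199.87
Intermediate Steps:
W(V) = -58
√(W(29/122) + 40005) = √(-58 + 40005) = √39947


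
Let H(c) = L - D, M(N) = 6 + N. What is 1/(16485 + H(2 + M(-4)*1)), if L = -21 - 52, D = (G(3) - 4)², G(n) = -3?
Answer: 1/16363 ≈ 6.1114e-5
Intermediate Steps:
D = 49 (D = (-3 - 4)² = (-7)² = 49)
L = -73
H(c) = -122 (H(c) = -73 - 1*49 = -73 - 49 = -122)
1/(16485 + H(2 + M(-4)*1)) = 1/(16485 - 122) = 1/16363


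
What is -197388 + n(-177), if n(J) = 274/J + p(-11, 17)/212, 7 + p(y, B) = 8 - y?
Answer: -1851710819/9381 ≈ -1.9739e+5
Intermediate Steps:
p(y, B) = 1 - y (p(y, B) = -7 + (8 - y) = 1 - y)
n(J) = 3/53 + 274/J (n(J) = 274/J + (1 - 1*(-11))/212 = 274/J + (1 + 11)*(1/212) = 274/J + 12*(1/212) = 274/J + 3/53 = 3/53 + 274/J)
-197388 + n(-177) = -197388 + (3/53 + 274/(-177)) = -197388 + (3/53 + 274*(-1/177)) = -197388 + (3/53 - 274/177) = -197388 - 13991/9381 = -1851710819/9381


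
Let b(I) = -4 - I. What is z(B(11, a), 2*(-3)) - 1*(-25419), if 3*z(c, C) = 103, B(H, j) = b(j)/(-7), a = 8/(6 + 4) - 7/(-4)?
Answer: 76360/3 ≈ 25453.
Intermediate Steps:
a = 51/20 (a = 8/10 - 7*(-¼) = 8*(⅒) + 7/4 = ⅘ + 7/4 = 51/20 ≈ 2.5500)
B(H, j) = 4/7 + j/7 (B(H, j) = (-4 - j)/(-7) = (-4 - j)*(-⅐) = 4/7 + j/7)
z(c, C) = 103/3 (z(c, C) = (⅓)*103 = 103/3)
z(B(11, a), 2*(-3)) - 1*(-25419) = 103/3 - 1*(-25419) = 103/3 + 25419 = 76360/3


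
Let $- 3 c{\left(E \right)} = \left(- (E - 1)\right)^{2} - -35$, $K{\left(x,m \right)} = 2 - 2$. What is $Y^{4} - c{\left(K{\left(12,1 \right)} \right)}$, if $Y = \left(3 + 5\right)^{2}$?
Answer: $16777228$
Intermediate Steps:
$K{\left(x,m \right)} = 0$ ($K{\left(x,m \right)} = 2 - 2 = 0$)
$Y = 64$ ($Y = 8^{2} = 64$)
$c{\left(E \right)} = - \frac{35}{3} - \frac{\left(1 - E\right)^{2}}{3}$ ($c{\left(E \right)} = - \frac{\left(- (E - 1)\right)^{2} - -35}{3} = - \frac{\left(- (-1 + E)\right)^{2} + 35}{3} = - \frac{\left(1 - E\right)^{2} + 35}{3} = - \frac{35 + \left(1 - E\right)^{2}}{3} = - \frac{35}{3} - \frac{\left(1 - E\right)^{2}}{3}$)
$Y^{4} - c{\left(K{\left(12,1 \right)} \right)} = 64^{4} - \left(- \frac{35}{3} - \frac{\left(-1 + 0\right)^{2}}{3}\right) = 16777216 - \left(- \frac{35}{3} - \frac{\left(-1\right)^{2}}{3}\right) = 16777216 - \left(- \frac{35}{3} - \frac{1}{3}\right) = 16777216 - -12 = 16777216 + 12 = 16777228$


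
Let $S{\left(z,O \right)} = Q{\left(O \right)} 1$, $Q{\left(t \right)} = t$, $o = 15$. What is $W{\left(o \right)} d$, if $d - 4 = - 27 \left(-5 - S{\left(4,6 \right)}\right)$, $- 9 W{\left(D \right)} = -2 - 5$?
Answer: $\frac{2107}{9} \approx 234.11$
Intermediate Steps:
$S{\left(z,O \right)} = O$ ($S{\left(z,O \right)} = O 1 = O$)
$W{\left(D \right)} = \frac{7}{9}$ ($W{\left(D \right)} = - \frac{-2 - 5}{9} = \left(- \frac{1}{9}\right) \left(-7\right) = \frac{7}{9}$)
$d = 301$ ($d = 4 - 27 \left(-5 - 6\right) = 4 - -297 = 4 + 297 = 301$)
$W{\left(o \right)} d = \frac{7}{9} \cdot 301 = \frac{2107}{9}$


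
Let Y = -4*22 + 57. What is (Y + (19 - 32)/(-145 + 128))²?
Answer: 264196/289 ≈ 914.17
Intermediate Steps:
Y = -31 (Y = -88 + 57 = -31)
(Y + (19 - 32)/(-145 + 128))² = (-31 + (19 - 32)/(-145 + 128))² = (-31 - 13/(-17))² = (-31 - 13*(-1/17))² = (-31 + 13/17)² = (-514/17)² = 264196/289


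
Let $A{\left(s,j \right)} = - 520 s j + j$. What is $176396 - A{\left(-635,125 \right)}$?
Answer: $-41098729$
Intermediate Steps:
$A{\left(s,j \right)} = j - 520 j s$ ($A{\left(s,j \right)} = - 520 j s + j = j - 520 j s$)
$176396 - A{\left(-635,125 \right)} = 176396 - 125 \left(1 - -330200\right) = 176396 - 125 \left(1 + 330200\right) = 176396 - 125 \cdot 330201 = 176396 - 41275125 = -41098729$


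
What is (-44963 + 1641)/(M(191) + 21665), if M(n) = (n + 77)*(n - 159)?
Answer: -43322/30241 ≈ -1.4326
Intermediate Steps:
M(n) = (-159 + n)*(77 + n) (M(n) = (77 + n)*(-159 + n) = (-159 + n)*(77 + n))
(-44963 + 1641)/(M(191) + 21665) = (-44963 + 1641)/((-12243 + 191**2 - 82*191) + 21665) = -43322/((-12243 + 36481 - 15662) + 21665) = -43322/(8576 + 21665) = -43322/30241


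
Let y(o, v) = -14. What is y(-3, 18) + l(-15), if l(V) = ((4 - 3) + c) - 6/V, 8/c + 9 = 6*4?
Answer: -181/15 ≈ -12.067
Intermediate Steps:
c = 8/15 (c = 8/(-9 + 6*4) = 8/(-9 + 24) = 8/15 ≈ 0.53333)
l(V) = 23/15 - 6/V (l(V) = ((4 - 3) + 8/15) - 6/V = (1 + 8/15) - 6/V = 23/15 - 6/V)
y(-3, 18) + l(-15) = -14 + (23/15 - 6/(-15)) = -14 + (23/15 - 6*(-1/15)) = -14 + (23/15 + 2/5) = -14 + 29/15 = -181/15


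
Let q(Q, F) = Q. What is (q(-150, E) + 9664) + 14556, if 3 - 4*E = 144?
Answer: 24070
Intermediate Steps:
E = -141/4 (E = ¾ - ¼*144 = ¾ - 36 = -141/4 ≈ -35.250)
(q(-150, E) + 9664) + 14556 = (-150 + 9664) + 14556 = 9514 + 14556 = 24070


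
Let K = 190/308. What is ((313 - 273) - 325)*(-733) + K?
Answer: 32171465/154 ≈ 2.0891e+5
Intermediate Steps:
K = 95/154 (K = 190*(1/308) = 95/154 ≈ 0.61688)
((313 - 273) - 325)*(-733) + K = ((313 - 273) - 325)*(-733) + 95/154 = (40 - 325)*(-733) + 95/154 = -285*(-733) + 95/154 = 208905 + 95/154 = 32171465/154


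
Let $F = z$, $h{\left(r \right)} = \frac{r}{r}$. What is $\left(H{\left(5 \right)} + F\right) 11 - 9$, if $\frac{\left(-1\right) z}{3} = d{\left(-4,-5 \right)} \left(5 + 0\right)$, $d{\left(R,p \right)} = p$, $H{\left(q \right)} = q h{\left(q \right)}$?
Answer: $871$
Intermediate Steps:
$h{\left(r \right)} = 1$
$H{\left(q \right)} = q$ ($H{\left(q \right)} = q 1 = q$)
$z = 75$ ($z = - 3 \left(- 5 \left(5 + 0\right)\right) = - 3 \left(\left(-5\right) 5\right) = \left(-3\right) \left(-25\right) = 75$)
$F = 75$
$\left(H{\left(5 \right)} + F\right) 11 - 9 = \left(5 + 75\right) 11 - 9 = 80 \cdot 11 - 9 = 880 - 9 = 871$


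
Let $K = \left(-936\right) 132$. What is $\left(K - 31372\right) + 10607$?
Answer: $-144317$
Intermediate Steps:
$K = -123552$
$\left(K - 31372\right) + 10607 = \left(-123552 - 31372\right) + 10607 = -154924 + 10607 = -144317$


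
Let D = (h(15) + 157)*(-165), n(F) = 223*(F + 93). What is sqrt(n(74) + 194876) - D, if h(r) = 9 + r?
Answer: 29865 + sqrt(232117) ≈ 30347.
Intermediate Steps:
n(F) = 20739 + 223*F (n(F) = 223*(93 + F) = 20739 + 223*F)
D = -29865 (D = ((9 + 15) + 157)*(-165) = (24 + 157)*(-165) = 181*(-165) = -29865)
sqrt(n(74) + 194876) - D = sqrt((20739 + 223*74) + 194876) - 1*(-29865) = sqrt((20739 + 16502) + 194876) + 29865 = sqrt(37241 + 194876) + 29865 = sqrt(232117) + 29865 = 29865 + sqrt(232117)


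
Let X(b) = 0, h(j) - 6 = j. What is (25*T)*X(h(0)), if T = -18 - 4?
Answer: 0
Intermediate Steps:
T = -22
h(j) = 6 + j
(25*T)*X(h(0)) = (25*(-22))*0 = -550*0 = 0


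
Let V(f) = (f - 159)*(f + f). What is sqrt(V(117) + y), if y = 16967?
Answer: 11*sqrt(59) ≈ 84.493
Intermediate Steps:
V(f) = 2*f*(-159 + f) (V(f) = (-159 + f)*(2*f) = 2*f*(-159 + f))
sqrt(V(117) + y) = sqrt(2*117*(-159 + 117) + 16967) = sqrt(2*117*(-42) + 16967) = sqrt(-9828 + 16967) = sqrt(7139) = 11*sqrt(59)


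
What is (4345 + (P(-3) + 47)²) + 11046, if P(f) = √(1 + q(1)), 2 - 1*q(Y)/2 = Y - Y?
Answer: 17605 + 94*√5 ≈ 17815.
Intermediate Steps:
q(Y) = 4 (q(Y) = 4 - 2*(Y - Y) = 4 - 2*0 = 4 + 0 = 4)
P(f) = √5 (P(f) = √(1 + 4) = √5)
(4345 + (P(-3) + 47)²) + 11046 = (4345 + (√5 + 47)²) + 11046 = (4345 + (47 + √5)²) + 11046 = 15391 + (47 + √5)²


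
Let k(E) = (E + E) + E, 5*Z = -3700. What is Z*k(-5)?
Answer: 11100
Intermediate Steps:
Z = -740 (Z = (⅕)*(-3700) = -740)
k(E) = 3*E (k(E) = 2*E + E = 3*E)
Z*k(-5) = -2220*(-5) = -740*(-15) = 11100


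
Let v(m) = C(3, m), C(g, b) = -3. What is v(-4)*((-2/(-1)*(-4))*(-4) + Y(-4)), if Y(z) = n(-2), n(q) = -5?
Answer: -81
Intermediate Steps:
Y(z) = -5
v(m) = -3
v(-4)*((-2/(-1)*(-4))*(-4) + Y(-4)) = -3*((-2/(-1)*(-4))*(-4) - 5) = -3*((-2*(-1)*(-4))*(-4) - 5) = -3*((2*(-4))*(-4) - 5) = -3*(-8*(-4) - 5) = -3*(32 - 5) = -3*27 = -81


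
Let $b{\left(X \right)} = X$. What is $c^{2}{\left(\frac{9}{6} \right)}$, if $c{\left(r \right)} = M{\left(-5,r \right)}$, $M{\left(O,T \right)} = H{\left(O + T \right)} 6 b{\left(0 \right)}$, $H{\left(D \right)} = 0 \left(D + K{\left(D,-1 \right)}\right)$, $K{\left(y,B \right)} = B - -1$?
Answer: $0$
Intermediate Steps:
$K{\left(y,B \right)} = 1 + B$ ($K{\left(y,B \right)} = B + 1 = 1 + B$)
$H{\left(D \right)} = 0$ ($H{\left(D \right)} = 0 \left(D + \left(1 - 1\right)\right) = 0 \left(D + 0\right) = 0 D = 0$)
$M{\left(O,T \right)} = 0$ ($M{\left(O,T \right)} = 0 \cdot 6 \cdot 0 = 0 \cdot 0 = 0$)
$c{\left(r \right)} = 0$
$c^{2}{\left(\frac{9}{6} \right)} = 0^{2} = 0$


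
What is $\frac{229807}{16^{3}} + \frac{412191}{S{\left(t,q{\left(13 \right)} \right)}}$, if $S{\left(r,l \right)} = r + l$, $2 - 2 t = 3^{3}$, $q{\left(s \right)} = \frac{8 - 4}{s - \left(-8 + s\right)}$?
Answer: $- \frac{140464721}{4096} \approx -34293.0$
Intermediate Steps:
$q{\left(s \right)} = \frac{1}{2}$ ($q{\left(s \right)} = \frac{4}{8} = 4 \cdot \frac{1}{8} = \frac{1}{2}$)
$t = - \frac{25}{2}$ ($t = 1 - \frac{3^{3}}{2} = 1 - \frac{27}{2} = - \frac{25}{2} \approx -12.5$)
$S{\left(r,l \right)} = l + r$
$\frac{229807}{16^{3}} + \frac{412191}{S{\left(t,q{\left(13 \right)} \right)}} = \frac{229807}{16^{3}} + \frac{412191}{\frac{1}{2} - \frac{25}{2}} = \frac{229807}{4096} + \frac{412191}{-12} = 229807 \cdot \frac{1}{4096} + 412191 \left(- \frac{1}{12}\right) = \frac{229807}{4096} - \frac{137397}{4} = - \frac{140464721}{4096}$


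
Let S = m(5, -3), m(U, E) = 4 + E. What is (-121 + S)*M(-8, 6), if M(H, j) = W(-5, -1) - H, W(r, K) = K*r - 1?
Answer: -1440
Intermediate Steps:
W(r, K) = -1 + K*r
S = 1 (S = 4 - 3 = 1)
M(H, j) = 4 - H (M(H, j) = (-1 - 1*(-5)) - H = (-1 + 5) - H = 4 - H)
(-121 + S)*M(-8, 6) = (-121 + 1)*(4 - 1*(-8)) = -120*(4 + 8) = -120*12 = -1440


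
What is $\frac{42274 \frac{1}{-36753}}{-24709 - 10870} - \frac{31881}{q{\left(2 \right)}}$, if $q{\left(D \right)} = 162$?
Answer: $- \frac{4632078241351}{23537429766} \approx -196.8$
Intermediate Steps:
$\frac{42274 \frac{1}{-36753}}{-24709 - 10870} - \frac{31881}{q{\left(2 \right)}} = \frac{42274 \frac{1}{-36753}}{-24709 - 10870} - \frac{31881}{162} = \frac{42274 \left(- \frac{1}{36753}\right)}{-24709 - 10870} - \frac{10627}{54} = - \frac{42274}{36753 \left(-35579\right)} - \frac{10627}{54} = \left(- \frac{42274}{36753}\right) \left(- \frac{1}{35579}\right) - \frac{10627}{54} = \frac{42274}{1307634987} - \frac{10627}{54} = - \frac{4632078241351}{23537429766}$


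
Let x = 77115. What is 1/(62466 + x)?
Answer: 1/139581 ≈ 7.1643e-6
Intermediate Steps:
1/(62466 + x) = 1/(62466 + 77115) = 1/139581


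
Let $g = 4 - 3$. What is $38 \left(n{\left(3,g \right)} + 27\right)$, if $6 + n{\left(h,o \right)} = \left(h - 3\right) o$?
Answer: $798$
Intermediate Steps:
$g = 1$ ($g = 4 - 3 = 1$)
$n{\left(h,o \right)} = -6 + o \left(-3 + h\right)$ ($n{\left(h,o \right)} = -6 + \left(h - 3\right) o = -6 + \left(-3 + h\right) o = -6 + o \left(-3 + h\right)$)
$38 \left(n{\left(3,g \right)} + 27\right) = 38 \left(\left(-6 - 3 + 3 \cdot 1\right) + 27\right) = 38 \left(\left(-6 - 3 + 3\right) + 27\right) = 38 \left(-6 + 27\right) = 38 \cdot 21 = 798$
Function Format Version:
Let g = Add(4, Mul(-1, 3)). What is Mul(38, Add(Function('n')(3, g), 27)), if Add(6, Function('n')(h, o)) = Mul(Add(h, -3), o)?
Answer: 798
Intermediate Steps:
g = 1 (g = Add(4, -3) = 1)
Function('n')(h, o) = Add(-6, Mul(o, Add(-3, h))) (Function('n')(h, o) = Add(-6, Mul(Add(h, -3), o)) = Add(-6, Mul(Add(-3, h), o)) = Add(-6, Mul(o, Add(-3, h))))
Mul(38, Add(Function('n')(3, g), 27)) = Mul(38, Add(Add(-6, Mul(-3, 1), Mul(3, 1)), 27)) = Mul(38, Add(Add(-6, -3, 3), 27)) = Mul(38, Add(-6, 27)) = Mul(38, 21) = 798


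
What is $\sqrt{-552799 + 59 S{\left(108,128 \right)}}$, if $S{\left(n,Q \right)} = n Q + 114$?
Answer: $\sqrt{269543} \approx 519.18$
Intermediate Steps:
$S{\left(n,Q \right)} = 114 + Q n$ ($S{\left(n,Q \right)} = Q n + 114 = 114 + Q n$)
$\sqrt{-552799 + 59 S{\left(108,128 \right)}} = \sqrt{-552799 + 59 \left(114 + 128 \cdot 108\right)} = \sqrt{-552799 + 59 \left(114 + 13824\right)} = \sqrt{-552799 + 59 \cdot 13938} = \sqrt{-552799 + 822342} = \sqrt{269543}$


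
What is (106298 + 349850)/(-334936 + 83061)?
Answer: -456148/251875 ≈ -1.8110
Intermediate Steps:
(106298 + 349850)/(-334936 + 83061) = 456148/(-251875) = 456148*(-1/251875) = -456148/251875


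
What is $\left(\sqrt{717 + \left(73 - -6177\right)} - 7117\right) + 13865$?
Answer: $6748 + \sqrt{6967} \approx 6831.5$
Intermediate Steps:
$\left(\sqrt{717 + \left(73 - -6177\right)} - 7117\right) + 13865 = \left(\sqrt{717 + \left(73 + 6177\right)} - 7117\right) + 13865 = \left(\sqrt{717 + 6250} - 7117\right) + 13865 = \left(\sqrt{6967} - 7117\right) + 13865 = \left(-7117 + \sqrt{6967}\right) + 13865 = 6748 + \sqrt{6967}$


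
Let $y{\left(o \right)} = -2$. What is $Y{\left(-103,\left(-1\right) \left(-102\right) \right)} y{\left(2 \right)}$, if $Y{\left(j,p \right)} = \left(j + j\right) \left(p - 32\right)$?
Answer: $28840$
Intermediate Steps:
$Y{\left(j,p \right)} = 2 j \left(-32 + p\right)$
$Y{\left(-103,\left(-1\right) \left(-102\right) \right)} y{\left(2 \right)} = 2 \left(-103\right) \left(-32 - -102\right) \left(-2\right) = 2 \left(-103\right) \left(-32 + 102\right) \left(-2\right) = 2 \left(-103\right) 70 \left(-2\right) = \left(-14420\right) \left(-2\right) = 28840$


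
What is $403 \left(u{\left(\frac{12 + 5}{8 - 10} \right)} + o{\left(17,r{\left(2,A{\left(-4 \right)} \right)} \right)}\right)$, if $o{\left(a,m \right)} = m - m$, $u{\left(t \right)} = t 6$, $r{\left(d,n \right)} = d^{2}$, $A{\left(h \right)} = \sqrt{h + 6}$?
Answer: $-20553$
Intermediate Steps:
$A{\left(h \right)} = \sqrt{6 + h}$
$u{\left(t \right)} = 6 t$
$o{\left(a,m \right)} = 0$
$403 \left(u{\left(\frac{12 + 5}{8 - 10} \right)} + o{\left(17,r{\left(2,A{\left(-4 \right)} \right)} \right)}\right) = 403 \left(6 \frac{12 + 5}{8 - 10} + 0\right) = 403 \left(6 \frac{17}{-2} + 0\right) = 403 \left(6 \cdot 17 \left(- \frac{1}{2}\right) + 0\right) = 403 \left(6 \left(- \frac{17}{2}\right) + 0\right) = 403 \left(-51 + 0\right) = 403 \left(-51\right) = -20553$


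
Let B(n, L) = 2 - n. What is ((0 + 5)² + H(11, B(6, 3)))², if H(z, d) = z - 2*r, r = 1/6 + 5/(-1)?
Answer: 18769/9 ≈ 2085.4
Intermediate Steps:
r = -29/6 (r = 1*(⅙) + 5*(-1) = ⅙ - 5 = -29/6 ≈ -4.8333)
H(z, d) = 29/3 + z (H(z, d) = z - 2*(-29/6) = z + 29/3 = 29/3 + z)
((0 + 5)² + H(11, B(6, 3)))² = ((0 + 5)² + (29/3 + 11))² = (5² + 62/3)² = (25 + 62/3)² = (137/3)² = 18769/9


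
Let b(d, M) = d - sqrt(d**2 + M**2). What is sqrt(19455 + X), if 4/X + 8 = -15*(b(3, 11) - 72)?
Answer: sqrt(19980289 + 291825*sqrt(130))/sqrt(1027 + 15*sqrt(130)) ≈ 139.48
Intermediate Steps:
b(d, M) = d - sqrt(M**2 + d**2)
X = 4/(1027 + 15*sqrt(130)) (X = 4/(-8 - 15*((3 - sqrt(11**2 + 3**2)) - 72)) = 4/(-8 - 15*((3 - sqrt(121 + 9)) - 72)) = 4/(-8 - 15*((3 - sqrt(130)) - 72)) = 4/(-8 - 15*(-69 - sqrt(130))) = 4/(-8 + (1035 + 15*sqrt(130))) = 4/(1027 + 15*sqrt(130)) ≈ 0.0033388)
sqrt(19455 + X) = sqrt(19455 + (316/78883 - 60*sqrt(130)/1025479)) = sqrt(1534669081/78883 - 60*sqrt(130)/1025479)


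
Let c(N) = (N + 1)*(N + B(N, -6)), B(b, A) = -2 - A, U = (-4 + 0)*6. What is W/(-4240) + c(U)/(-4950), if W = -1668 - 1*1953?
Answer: 319471/419760 ≈ 0.76108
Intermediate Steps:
U = -24 (U = -4*6 = -24)
c(N) = (1 + N)*(4 + N) (c(N) = (N + 1)*(N + (-2 - 1*(-6))) = (1 + N)*(N + (-2 + 6)) = (1 + N)*(N + 4) = (1 + N)*(4 + N))
W = -3621 (W = -1668 - 1953 = -3621)
W/(-4240) + c(U)/(-4950) = -3621/(-4240) + (4 + (-24)² + 5*(-24))/(-4950) = -3621*(-1/4240) + (4 + 576 - 120)*(-1/4950) = 3621/4240 + 460*(-1/4950) = 3621/4240 - 46/495 = 319471/419760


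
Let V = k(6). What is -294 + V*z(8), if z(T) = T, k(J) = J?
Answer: -246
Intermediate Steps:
V = 6
-294 + V*z(8) = -294 + 6*8 = -294 + 48 = -246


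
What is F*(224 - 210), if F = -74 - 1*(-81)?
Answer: 98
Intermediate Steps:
F = 7 (F = -74 + 81 = 7)
F*(224 - 210) = 7*(224 - 210) = 7*14 = 98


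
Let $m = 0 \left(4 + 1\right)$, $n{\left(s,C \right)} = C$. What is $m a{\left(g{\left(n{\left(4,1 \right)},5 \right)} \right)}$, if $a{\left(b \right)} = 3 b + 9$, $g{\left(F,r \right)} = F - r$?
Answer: $0$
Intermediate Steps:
$a{\left(b \right)} = 9 + 3 b$
$m = 0$ ($m = 0 \cdot 5 = 0$)
$m a{\left(g{\left(n{\left(4,1 \right)},5 \right)} \right)} = 0 \left(9 + 3 \left(1 - 5\right)\right) = 0 \left(9 + 3 \left(-4\right)\right) = 0 \left(9 - 12\right) = 0 \left(-3\right) = 0$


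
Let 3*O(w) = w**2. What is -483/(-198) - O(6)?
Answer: -631/66 ≈ -9.5606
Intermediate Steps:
O(w) = w**2/3
-483/(-198) - O(6) = -483/(-198) - 6**2/3 = -483*(-1/198) - 36/3 = 161/66 - 1*12 = 161/66 - 12 = -631/66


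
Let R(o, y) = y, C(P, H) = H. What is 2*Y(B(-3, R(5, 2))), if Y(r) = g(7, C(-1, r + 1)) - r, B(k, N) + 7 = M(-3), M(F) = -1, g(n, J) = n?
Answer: 30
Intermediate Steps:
B(k, N) = -8 (B(k, N) = -7 - 1 = -8)
Y(r) = 7 - r
2*Y(B(-3, R(5, 2))) = 2*(7 - 1*(-8)) = 2*(7 + 8) = 2*15 = 30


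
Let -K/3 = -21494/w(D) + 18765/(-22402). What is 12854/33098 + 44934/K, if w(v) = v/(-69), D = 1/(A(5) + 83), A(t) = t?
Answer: 18785196455504173/48384644391172479 ≈ 0.38825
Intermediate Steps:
D = 1/88 (D = 1/(5 + 83) = 1/88 ≈ 0.011364)
w(v) = -v/69 (w(v) = v*(-1/69) = -v/69)
K = -8771160382713/22402 (K = -3*(-21494/((-1/69*1/88)) + 18765/(-22402)) = -3*(-21494/(-1/6072) + 18765*(-1/22402)) = -3*(-21494*(-6072) - 18765/22402) = -3*(130511568 - 18765/22402) = -3*2923720127571/22402 = -8771160382713/22402 ≈ -3.9153e+8)
12854/33098 + 44934/K = 12854/33098 + 44934/(-8771160382713/22402) = 12854*(1/33098) + 44934*(-22402/8771160382713) = 6427/16549 - 335537156/2923720127571 = 18785196455504173/48384644391172479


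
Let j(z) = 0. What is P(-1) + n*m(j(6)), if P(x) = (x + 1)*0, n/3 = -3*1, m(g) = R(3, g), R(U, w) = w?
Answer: 0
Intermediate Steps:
m(g) = g
n = -9 (n = 3*(-3*1) = 3*(-3) = -9)
P(x) = 0 (P(x) = (1 + x)*0 = 0)
P(-1) + n*m(j(6)) = 0 - 9*0 = 0 + 0 = 0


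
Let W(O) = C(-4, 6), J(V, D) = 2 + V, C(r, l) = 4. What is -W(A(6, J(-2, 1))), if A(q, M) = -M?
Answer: -4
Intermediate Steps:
W(O) = 4
-W(A(6, J(-2, 1))) = -1*4 = -4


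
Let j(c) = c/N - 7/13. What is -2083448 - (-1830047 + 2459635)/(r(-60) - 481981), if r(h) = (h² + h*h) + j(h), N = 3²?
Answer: -9644660091397/4629185 ≈ -2.0834e+6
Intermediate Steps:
N = 9
j(c) = -7/13 + c/9 (j(c) = c/9 - 7/13 = -7/13 + c/9)
r(h) = -7/13 + 2*h² + h/9 (r(h) = (h² + h*h) + (-7/13 + h/9) = (h² + h²) + (-7/13 + h/9) = 2*h² + (-7/13 + h/9) = -7/13 + 2*h² + h/9)
-2083448 - (-1830047 + 2459635)/(r(-60) - 481981) = -2083448 - (-1830047 + 2459635)/((-7/13 + 2*(-60)² + (⅑)*(-60)) - 481981) = -2083448 - 629588/((-7/13 + 2*3600 - 20/3) - 481981) = -2083448 - 629588/((-7/13 + 7200 - 20/3) - 481981) = -2083448 - 629588/(280519/39 - 481981) = -2083448 - 629588/(-18516740/39) = -2083448 - 629588*(-39)/18516740 = -2083448 - 1*(-6138483/4629185) = -2083448 + 6138483/4629185 = -9644660091397/4629185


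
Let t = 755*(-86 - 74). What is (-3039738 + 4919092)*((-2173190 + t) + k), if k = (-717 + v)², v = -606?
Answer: -1021731474994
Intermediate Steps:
t = -120800 (t = 755*(-160) = -120800)
k = 1750329 (k = (-717 - 606)² = (-1323)² = 1750329)
(-3039738 + 4919092)*((-2173190 + t) + k) = (-3039738 + 4919092)*((-2173190 - 120800) + 1750329) = 1879354*(-2293990 + 1750329) = 1879354*(-543661) = -1021731474994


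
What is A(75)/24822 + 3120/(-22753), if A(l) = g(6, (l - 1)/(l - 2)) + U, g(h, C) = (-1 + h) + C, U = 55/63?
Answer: -177723633172/1298700034317 ≈ -0.13685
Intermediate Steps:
U = 55/63 (U = 55*(1/63) = 55/63 ≈ 0.87302)
g(h, C) = -1 + C + h
A(l) = 370/63 + (-1 + l)/(-2 + l) (A(l) = (-1 + (l - 1)/(l - 2) + 6) + 55/63 = (-1 + (-1 + l)/(-2 + l) + 6) + 55/63 = (5 + (-1 + l)/(-2 + l)) + 55/63 = 370/63 + (-1 + l)/(-2 + l))
A(75)/24822 + 3120/(-22753) = ((-803 + 433*75)/(63*(-2 + 75)))/24822 + 3120/(-22753) = ((1/63)*(-803 + 32475)/73)*(1/24822) + 3120*(-1/22753) = ((1/63)*(1/73)*31672)*(1/24822) - 3120/22753 = (31672/4599)*(1/24822) - 3120/22753 = 15836/57078189 - 3120/22753 = -177723633172/1298700034317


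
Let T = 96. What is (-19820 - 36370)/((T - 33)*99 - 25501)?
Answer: 28095/9632 ≈ 2.9168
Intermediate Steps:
(-19820 - 36370)/((T - 33)*99 - 25501) = (-19820 - 36370)/((96 - 33)*99 - 25501) = -56190/(63*99 - 25501) = -56190/(6237 - 25501) = -56190/(-19264) = -56190*(-1/19264) = 28095/9632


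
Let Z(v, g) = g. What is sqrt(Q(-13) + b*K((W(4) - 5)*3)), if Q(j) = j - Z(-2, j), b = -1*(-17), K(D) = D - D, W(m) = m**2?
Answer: 0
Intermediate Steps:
K(D) = 0
b = 17
Q(j) = 0 (Q(j) = j - j = 0)
sqrt(Q(-13) + b*K((W(4) - 5)*3)) = sqrt(0 + 17*0) = sqrt(0 + 0) = sqrt(0) = 0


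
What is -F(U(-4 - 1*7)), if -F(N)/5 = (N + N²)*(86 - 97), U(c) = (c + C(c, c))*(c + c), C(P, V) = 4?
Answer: -1312850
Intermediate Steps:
U(c) = 2*c*(4 + c) (U(c) = (c + 4)*(c + c) = (4 + c)*(2*c) = 2*c*(4 + c))
F(N) = 55*N + 55*N² (F(N) = -5*(N + N²)*(86 - 97) = -5*(N + N²)*(-11) = -5*(-11*N - 11*N²) = 55*N + 55*N²)
-F(U(-4 - 1*7)) = -55*2*(-4 - 1*7)*(4 + (-4 - 1*7))*(1 + 2*(-4 - 1*7)*(4 + (-4 - 1*7))) = -55*2*(-4 - 7)*(4 + (-4 - 7))*(1 + 2*(-4 - 7)*(4 + (-4 - 7))) = -55*2*(-11)*(4 - 11)*(1 + 2*(-11)*(4 - 11)) = -55*2*(-11)*(-7)*(1 + 2*(-11)*(-7)) = -55*154*(1 + 154) = -55*154*155 = -1*1312850 = -1312850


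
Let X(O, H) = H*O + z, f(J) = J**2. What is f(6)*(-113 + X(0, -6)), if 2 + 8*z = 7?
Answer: -8091/2 ≈ -4045.5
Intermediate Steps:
z = 5/8 (z = -1/4 + (1/8)*7 = -1/4 + 7/8 = 5/8 ≈ 0.62500)
X(O, H) = 5/8 + H*O (X(O, H) = H*O + 5/8 = 5/8 + H*O)
f(6)*(-113 + X(0, -6)) = 6**2*(-113 + (5/8 - 6*0)) = 36*(-113 + (5/8 + 0)) = 36*(-113 + 5/8) = 36*(-899/8) = -8091/2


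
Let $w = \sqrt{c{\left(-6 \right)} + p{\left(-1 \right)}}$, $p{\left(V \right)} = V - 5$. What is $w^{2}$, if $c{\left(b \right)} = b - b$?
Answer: $-6$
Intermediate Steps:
$c{\left(b \right)} = 0$
$p{\left(V \right)} = -5 + V$
$w = i \sqrt{6}$ ($w = \sqrt{0 - 6} = \sqrt{-6} = i \sqrt{6} \approx 2.4495 i$)
$w^{2} = \left(i \sqrt{6}\right)^{2} = -6$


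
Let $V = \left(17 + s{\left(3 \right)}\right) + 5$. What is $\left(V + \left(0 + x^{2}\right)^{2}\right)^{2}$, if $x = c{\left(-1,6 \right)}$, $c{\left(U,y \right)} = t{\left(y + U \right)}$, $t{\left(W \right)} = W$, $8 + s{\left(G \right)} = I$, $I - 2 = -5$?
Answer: $404496$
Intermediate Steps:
$I = -3$ ($I = 2 - 5 = -3$)
$s{\left(G \right)} = -11$ ($s{\left(G \right)} = -8 - 3 = -11$)
$c{\left(U,y \right)} = U + y$ ($c{\left(U,y \right)} = y + U = U + y$)
$x = 5$ ($x = -1 + 6 = 5$)
$V = 11$ ($V = \left(17 - 11\right) + 5 = 6 + 5 = 11$)
$\left(V + \left(0 + x^{2}\right)^{2}\right)^{2} = \left(11 + \left(0 + 5^{2}\right)^{2}\right)^{2} = \left(11 + \left(0 + 25\right)^{2}\right)^{2} = \left(11 + 25^{2}\right)^{2} = \left(11 + 625\right)^{2} = 636^{2} = 404496$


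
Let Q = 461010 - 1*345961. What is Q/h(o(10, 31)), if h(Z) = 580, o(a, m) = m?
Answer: 115049/580 ≈ 198.36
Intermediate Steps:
Q = 115049 (Q = 461010 - 345961 = 115049)
Q/h(o(10, 31)) = 115049/580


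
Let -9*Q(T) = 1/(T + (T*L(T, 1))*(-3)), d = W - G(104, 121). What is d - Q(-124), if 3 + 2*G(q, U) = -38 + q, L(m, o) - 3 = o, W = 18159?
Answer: 222533191/12276 ≈ 18128.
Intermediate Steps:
L(m, o) = 3 + o
G(q, U) = -41/2 + q/2 (G(q, U) = -3/2 + (-38 + q)/2 = -3/2 + (-19 + q/2) = -41/2 + q/2)
d = 36255/2 (d = 18159 - (-41/2 + (1/2)*104) = 18159 - (-41/2 + 52) = 18159 - 1*63/2 = 18159 - 63/2 = 36255/2 ≈ 18128.)
Q(T) = 1/(99*T) (Q(T) = -1/(9*(T + (T*(3 + 1))*(-3))) = -1/(9*(T + (T*4)*(-3))) = -1/(9*(T + (4*T)*(-3))) = -1/(9*(T - 12*T)) = -(-1/(11*T))/9 = -(-1)/(99*T) = 1/(99*T))
d - Q(-124) = 36255/2 - 1/(99*(-124)) = 36255/2 - (-1)/(99*124) = 36255/2 - 1*(-1/12276) = 36255/2 + 1/12276 = 222533191/12276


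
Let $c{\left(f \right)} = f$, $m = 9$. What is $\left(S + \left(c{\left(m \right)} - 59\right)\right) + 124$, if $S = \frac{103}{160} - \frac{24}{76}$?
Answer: $\frac{225957}{3040} \approx 74.328$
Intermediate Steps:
$S = \frac{997}{3040}$ ($S = 103 \cdot \frac{1}{160} - \frac{6}{19} = \frac{103}{160} - \frac{6}{19} = \frac{997}{3040} \approx 0.32796$)
$\left(S + \left(c{\left(m \right)} - 59\right)\right) + 124 = \left(\frac{997}{3040} + \left(9 - 59\right)\right) + 124 = \left(\frac{997}{3040} - 50\right) + 124 = - \frac{151003}{3040} + 124 = \frac{225957}{3040}$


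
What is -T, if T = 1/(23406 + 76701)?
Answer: -1/100107 ≈ -9.9893e-6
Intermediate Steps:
T = 1/100107 ≈ 9.9893e-6
-T = -1*1/100107 = -1/100107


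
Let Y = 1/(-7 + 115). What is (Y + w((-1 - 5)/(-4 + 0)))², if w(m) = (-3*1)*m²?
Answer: 33124/729 ≈ 45.438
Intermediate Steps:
Y = 1/108 ≈ 0.0092593
w(m) = -3*m²
(Y + w((-1 - 5)/(-4 + 0)))² = (1/108 - 3*(-1 - 5)²/(-4 + 0)²)² = (1/108 - 3*(-6/(-4))²)² = (1/108 - 3*(-6*(-¼))²)² = (1/108 - 3*(3/2)²)² = (1/108 - 3*9/4)² = (1/108 - 27/4)² = (-182/27)² = 33124/729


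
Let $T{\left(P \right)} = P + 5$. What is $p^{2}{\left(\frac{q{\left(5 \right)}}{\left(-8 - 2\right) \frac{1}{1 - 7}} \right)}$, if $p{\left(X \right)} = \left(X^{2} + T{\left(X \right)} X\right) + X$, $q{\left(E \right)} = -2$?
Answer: $\frac{11664}{625} \approx 18.662$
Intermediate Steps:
$T{\left(P \right)} = 5 + P$
$p{\left(X \right)} = X + X^{2} + X \left(5 + X\right)$ ($p{\left(X \right)} = \left(X^{2} + \left(5 + X\right) X\right) + X = \left(X^{2} + X \left(5 + X\right)\right) + X = X + X^{2} + X \left(5 + X\right)$)
$p^{2}{\left(\frac{q{\left(5 \right)}}{\left(-8 - 2\right) \frac{1}{1 - 7}} \right)} = \left(2 \left(- \frac{2}{\left(-8 - 2\right) \frac{1}{1 - 7}}\right) \left(3 - \frac{2}{\left(-8 - 2\right) \frac{1}{1 - 7}}\right)\right)^{2} = \left(2 \left(- \frac{2}{\left(-10\right) \frac{1}{-6}}\right) \left(3 - \frac{2}{\left(-10\right) \frac{1}{-6}}\right)\right)^{2} = \left(2 \left(- \frac{2}{\left(-10\right) \left(- \frac{1}{6}\right)}\right) \left(3 - \frac{2}{\left(-10\right) \left(- \frac{1}{6}\right)}\right)\right)^{2} = \left(2 \left(- \frac{2}{\frac{5}{3}}\right) \left(3 - \frac{2}{\frac{5}{3}}\right)\right)^{2} = \left(2 \left(\left(-2\right) \frac{3}{5}\right) \left(3 - \frac{6}{5}\right)\right)^{2} = \left(2 \left(- \frac{6}{5}\right) \left(3 - \frac{6}{5}\right)\right)^{2} = \left(2 \left(- \frac{6}{5}\right) \frac{9}{5}\right)^{2} = \left(- \frac{108}{25}\right)^{2} = \frac{11664}{625}$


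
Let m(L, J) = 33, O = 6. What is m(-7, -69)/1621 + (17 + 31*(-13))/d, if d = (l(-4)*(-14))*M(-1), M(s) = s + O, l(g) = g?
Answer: -308233/226940 ≈ -1.3582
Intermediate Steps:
M(s) = 6 + s (M(s) = s + 6 = 6 + s)
d = 280 (d = (-4*(-14))*(6 - 1) = 56*5 = 280)
m(-7, -69)/1621 + (17 + 31*(-13))/d = 33/1621 + (17 + 31*(-13))/280 = 33*(1/1621) + (17 - 403)*(1/280) = 33/1621 - 386*1/280 = 33/1621 - 193/140 = -308233/226940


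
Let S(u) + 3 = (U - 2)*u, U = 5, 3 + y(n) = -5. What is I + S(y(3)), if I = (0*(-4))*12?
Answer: -27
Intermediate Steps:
y(n) = -8 (y(n) = -3 - 5 = -8)
I = 0 (I = 0*12 = 0)
S(u) = -3 + 3*u (S(u) = -3 + (5 - 2)*u = -3 + 3*u)
I + S(y(3)) = 0 + (-3 + 3*(-8)) = 0 + (-3 - 24) = 0 - 27 = -27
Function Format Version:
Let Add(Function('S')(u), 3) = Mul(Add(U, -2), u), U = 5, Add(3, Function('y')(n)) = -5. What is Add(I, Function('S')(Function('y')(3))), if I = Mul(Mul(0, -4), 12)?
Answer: -27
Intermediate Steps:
Function('y')(n) = -8 (Function('y')(n) = Add(-3, -5) = -8)
I = 0 (I = Mul(0, 12) = 0)
Function('S')(u) = Add(-3, Mul(3, u)) (Function('S')(u) = Add(-3, Mul(Add(5, -2), u)) = Add(-3, Mul(3, u)))
Add(I, Function('S')(Function('y')(3))) = Add(0, Add(-3, Mul(3, -8))) = Add(0, Add(-3, -24)) = Add(0, -27) = -27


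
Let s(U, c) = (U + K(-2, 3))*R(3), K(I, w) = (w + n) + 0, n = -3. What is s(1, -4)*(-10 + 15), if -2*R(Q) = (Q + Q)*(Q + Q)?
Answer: -90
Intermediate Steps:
R(Q) = -2*Q² (R(Q) = -(Q + Q)*(Q + Q)/2 = -2*Q*2*Q/2 = -2*Q²)
K(I, w) = -3 + w (K(I, w) = (w - 3) + 0 = (-3 + w) + 0 = -3 + w)
s(U, c) = -18*U (s(U, c) = (U + (-3 + 3))*(-2*3²) = (U + 0)*(-2*9) = U*(-18) = -18*U)
s(1, -4)*(-10 + 15) = (-18*1)*(-10 + 15) = -18*5 = -90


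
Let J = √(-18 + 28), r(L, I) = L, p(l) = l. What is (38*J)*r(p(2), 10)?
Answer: 76*√10 ≈ 240.33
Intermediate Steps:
J = √10 ≈ 3.1623
(38*J)*r(p(2), 10) = (38*√10)*2 = 76*√10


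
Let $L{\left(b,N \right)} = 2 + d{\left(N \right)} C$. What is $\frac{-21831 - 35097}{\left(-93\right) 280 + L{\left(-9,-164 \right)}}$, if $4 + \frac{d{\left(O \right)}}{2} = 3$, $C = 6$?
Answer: $\frac{28464}{13025} \approx 2.1853$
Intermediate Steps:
$d{\left(O \right)} = -2$ ($d{\left(O \right)} = -8 + 2 \cdot 3 = -8 + 6 = -2$)
$L{\left(b,N \right)} = -10$ ($L{\left(b,N \right)} = 2 - 12 = -10$)
$\frac{-21831 - 35097}{\left(-93\right) 280 + L{\left(-9,-164 \right)}} = \frac{-21831 - 35097}{\left(-93\right) 280 - 10} = - \frac{56928}{-26040 - 10} = - \frac{56928}{-26050} = \left(-56928\right) \left(- \frac{1}{26050}\right) = \frac{28464}{13025}$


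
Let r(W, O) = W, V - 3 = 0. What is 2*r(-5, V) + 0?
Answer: -10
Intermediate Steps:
V = 3 (V = 3 + 0 = 3)
2*r(-5, V) + 0 = 2*(-5) + 0 = -10 + 0 = -10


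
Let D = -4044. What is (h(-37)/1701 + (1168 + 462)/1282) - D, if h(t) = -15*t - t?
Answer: 4411104791/1090341 ≈ 4045.6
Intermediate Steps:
h(t) = -16*t
(h(-37)/1701 + (1168 + 462)/1282) - D = (-16*(-37)/1701 + (1168 + 462)/1282) - 1*(-4044) = (592*(1/1701) + 1630*(1/1282)) + 4044 = (592/1701 + 815/641) + 4044 = 1765787/1090341 + 4044 = 4411104791/1090341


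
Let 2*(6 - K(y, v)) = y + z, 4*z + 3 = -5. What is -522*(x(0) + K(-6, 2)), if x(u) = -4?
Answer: -3132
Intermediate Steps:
z = -2 (z = -3/4 + (1/4)*(-5) = -3/4 - 5/4 = -2)
K(y, v) = 7 - y/2 (K(y, v) = 6 - (y - 2)/2 = 6 - (-2 + y)/2 = 6 + (1 - y/2) = 7 - y/2)
-522*(x(0) + K(-6, 2)) = -522*(-4 + (7 - 1/2*(-6))) = -522*(-4 + (7 + 3)) = -522*(-4 + 10) = -522*6 = -3132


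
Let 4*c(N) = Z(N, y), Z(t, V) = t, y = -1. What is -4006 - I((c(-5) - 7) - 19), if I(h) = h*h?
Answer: -75977/16 ≈ -4748.6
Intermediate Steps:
c(N) = N/4
I(h) = h²
-4006 - I((c(-5) - 7) - 19) = -4006 - (((¼)*(-5) - 7) - 19)² = -4006 - ((-5/4 - 7) - 19)² = -4006 - (-33/4 - 19)² = -4006 - (-109/4)² = -4006 - 1*11881/16 = -4006 - 11881/16 = -75977/16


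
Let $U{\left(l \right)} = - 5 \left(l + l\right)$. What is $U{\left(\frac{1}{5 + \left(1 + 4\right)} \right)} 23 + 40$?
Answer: $17$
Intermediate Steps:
$U{\left(l \right)} = - 10 l$ ($U{\left(l \right)} = - 5 \cdot 2 l = - 10 l$)
$U{\left(\frac{1}{5 + \left(1 + 4\right)} \right)} 23 + 40 = - \frac{10}{5 + \left(1 + 4\right)} 23 + 40 = - \frac{10}{5 + 5} \cdot 23 + 40 = - \frac{10}{10} \cdot 23 + 40 = \left(-10\right) \frac{1}{10} \cdot 23 + 40 = \left(-1\right) 23 + 40 = -23 + 40 = 17$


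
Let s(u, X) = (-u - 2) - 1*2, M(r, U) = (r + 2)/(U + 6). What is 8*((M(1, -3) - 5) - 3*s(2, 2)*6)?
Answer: 832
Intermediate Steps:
M(r, U) = (2 + r)/(6 + U)
s(u, X) = -4 - u (s(u, X) = (-2 - u) - 2 = -4 - u)
8*((M(1, -3) - 5) - 3*s(2, 2)*6) = 8*(((2 + 1)/(6 - 3) - 5) - 3*(-4 - 1*2)*6) = 8*((3/3 - 5) - 3*(-4 - 2)*6) = 8*(((1/3)*3 - 5) - 3*(-6)*6) = 8*((1 - 5) + 18*6) = 8*(-4 + 108) = 8*104 = 832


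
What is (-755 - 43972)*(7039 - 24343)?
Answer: 773956008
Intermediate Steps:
(-755 - 43972)*(7039 - 24343) = -44727*(-17304) = 773956008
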